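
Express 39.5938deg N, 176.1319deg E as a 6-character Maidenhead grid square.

RM89bo

Shift to the Maidenhead origin (180°W, 90°S): lon 356.1319, lat 129.5938.
Field: 356.1319/20 → 17 → R, 129.5938/10 → 12 → M; chars RM.
Square: 16.1319/2 → 8, 9.5938/1 → 9; chars 89.
Subsquare: 0.1319/0.0833333 → 1 → b, 0.5938/0.0416667 → 14 → o; chars bo.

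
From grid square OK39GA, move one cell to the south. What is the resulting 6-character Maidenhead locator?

Latitude subsquare a = 0; −1 → -1, wraps to 23 = x, carry into square.
Latitude square 9; −1 → 8.
The longitude characters are unchanged.

OK38gx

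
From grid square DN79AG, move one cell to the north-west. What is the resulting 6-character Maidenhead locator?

DN69xh

Longitude subsquare a = 0; −1 → -1, wraps to 23 = x, carry into square.
Longitude square 7; −1 → 6.
Latitude subsquare g = 6; +1 → 7 = h.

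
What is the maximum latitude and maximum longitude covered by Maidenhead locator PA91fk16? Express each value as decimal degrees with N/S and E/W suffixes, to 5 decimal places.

Field P=15, A=0: +15·20° lon, +0·10° lat → SW at lon 120°, lat -90°.
Square 9, 1: +9·2° lon, +1·1° lat → SW at lon 138°, lat -89°.
Subsquare f=5, k=10: +5·0.0833333° lon, +10·0.0416667° lat → SW at lon 138.417°, lat -88.5833°.
Extended square 1, 6: +1·0.00833333° lon, +6·0.00416667° lat → SW at lon 138.425°, lat -88.5583°.
Cell spans 0.00833333° lon × 0.00416667° lat. NE corner is SW corner plus one full cell.
latitude 88.55417° S, longitude 138.43333° E.

88.55417° S, 138.43333° E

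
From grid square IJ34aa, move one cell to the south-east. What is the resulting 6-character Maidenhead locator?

IJ33bx

Longitude subsquare a = 0; +1 → 1 = b.
Latitude subsquare a = 0; −1 → -1, wraps to 23 = x, carry into square.
Latitude square 4; −1 → 3.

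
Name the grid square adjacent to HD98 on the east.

ID08

Longitude square 9; +1 → 10, wraps to 0, carry into field.
Longitude field H = 7; +1 → 8 = I.
The latitude characters are unchanged.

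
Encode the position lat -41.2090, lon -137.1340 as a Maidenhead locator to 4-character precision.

CE18

Offset from 180°W / 90°S: lon 42.87°, lat 48.79°.
Field: 42.87/20 → 2 → C, 48.79/10 → 4 → E; chars CE.
Square: 2.87/2 → 1, 8.79/1 → 8; chars 18.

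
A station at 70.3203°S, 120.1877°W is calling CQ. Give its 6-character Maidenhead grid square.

Shift to the Maidenhead origin (180°W, 90°S): lon 59.8123, lat 19.6797.
Field: lon ⌊59.8123/20⌋ = 2 → C; lat ⌊19.6797/10⌋ = 1 → B.
Square: lon ⌊19.8123/2⌋ = 9; lat ⌊9.6797/1⌋ = 9.
Subsquare: lon ⌊1.8123/0.0833333⌋ = 21 → v; lat ⌊0.6797/0.0416667⌋ = 16 → q.

CB99vq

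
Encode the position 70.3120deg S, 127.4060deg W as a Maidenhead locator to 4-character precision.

Add 180° to longitude and 90° to latitude: 52.59, 19.69.
Field: lon ⌊52.59/20⌋ = 2 → C; lat ⌊19.69/10⌋ = 1 → B.
Square: lon ⌊12.59/2⌋ = 6; lat ⌊9.69/1⌋ = 9.

CB69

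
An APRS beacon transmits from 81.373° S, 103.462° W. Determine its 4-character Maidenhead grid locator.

Shift to the Maidenhead origin (180°W, 90°S): lon 76.54, lat 8.63.
Field (20°×10°, letters A–R): lon ⌊76.54/20⌋ = 3 → D; lat ⌊8.63/10⌋ = 0 → A.
Square (2°×1°, digits 0–9): lon ⌊16.54/2⌋ = 8; lat ⌊8.63/1⌋ = 8.

DA88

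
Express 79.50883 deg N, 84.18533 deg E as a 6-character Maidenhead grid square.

NQ29cm

Shift to the Maidenhead origin (180°W, 90°S): lon 264.1853, lat 169.5088.
Field: lon ⌊264.1853/20⌋ = 13 → N; lat ⌊169.5088/10⌋ = 16 → Q.
Square: lon ⌊4.1853/2⌋ = 2; lat ⌊9.5088/1⌋ = 9.
Subsquare: lon ⌊0.1853/0.0833333⌋ = 2 → c; lat ⌊0.5088/0.0416667⌋ = 12 → m.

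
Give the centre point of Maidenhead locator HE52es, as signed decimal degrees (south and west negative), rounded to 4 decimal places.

Field H=7, E=4: +7·20° lon, +4·10° lat → SW at lon -40°, lat -50°.
Square 5, 2: +5·2° lon, +2·1° lat → SW at lon -30°, lat -48°.
Subsquare e=4, s=18: +4·0.0833333° lon, +18·0.0416667° lat → SW at lon -29.6667°, lat -47.25°.
Cell spans 0.0833333° lon × 0.0416667° lat. Centre is SW corner plus half of each.
latitude -47.2292, longitude -29.6250.

-47.2292, -29.6250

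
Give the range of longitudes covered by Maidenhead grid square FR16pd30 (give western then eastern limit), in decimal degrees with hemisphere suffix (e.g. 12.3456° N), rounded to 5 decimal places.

76.72500° W, 76.71667° W

Field F=5, R=17: +5·20° lon, +17·10° lat → SW at lon -80°, lat 80°.
Square 1, 6: +1·2° lon, +6·1° lat → SW at lon -78°, lat 86°.
Subsquare p=15, d=3: +15·0.0833333° lon, +3·0.0416667° lat → SW at lon -76.75°, lat 86.125°.
Extended square 3, 0: +3·0.00833333° lon, +0·0.00416667° lat → SW at lon -76.725°, lat 86.125°.
Cell spans 0.00833333° lon × 0.00416667° lat.
west 76.72500° W, east 76.71667° W.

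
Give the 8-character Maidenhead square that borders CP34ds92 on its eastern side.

CP34es02

Longitude extended square 9; +1 → 10, wraps to 0, carry into subsquare.
Longitude subsquare d = 3; +1 → 4 = e.
The latitude characters are unchanged.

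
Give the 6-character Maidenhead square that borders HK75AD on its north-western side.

Longitude subsquare a = 0; −1 → -1, wraps to 23 = x, carry into square.
Longitude square 7; −1 → 6.
Latitude subsquare d = 3; +1 → 4 = e.

HK65xe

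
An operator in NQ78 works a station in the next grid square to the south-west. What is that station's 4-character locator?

Longitude square 7; −1 → 6.
Latitude square 8; −1 → 7.

NQ67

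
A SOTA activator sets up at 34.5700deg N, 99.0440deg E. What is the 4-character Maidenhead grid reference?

NM94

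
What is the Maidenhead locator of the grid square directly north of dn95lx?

DN96la

Latitude subsquare x = 23; +1 → 24, wraps to 0 = a, carry into square.
Latitude square 5; +1 → 6.
The longitude characters are unchanged.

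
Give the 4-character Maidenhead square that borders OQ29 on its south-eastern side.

Longitude square 2; +1 → 3.
Latitude square 9; −1 → 8.

OQ38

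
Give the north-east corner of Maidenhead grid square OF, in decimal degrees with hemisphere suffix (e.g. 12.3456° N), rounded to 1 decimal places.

30.0° S, 120.0° E

Field O=14, F=5: +14·20° lon, +5·10° lat → SW at lon 100°, lat -40°.
Cell spans 20° lon × 10° lat. NE corner is SW corner plus one full cell.
latitude 30.0° S, longitude 120.0° E.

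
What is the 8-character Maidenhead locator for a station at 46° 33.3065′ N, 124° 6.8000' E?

Offset from 180°W / 90°S: lon 304.11333°, lat 136.55511°.
Field: lon ⌊304.11333/20⌋ = 15 → P; lat ⌊136.55511/10⌋ = 13 → N.
Square: lon ⌊4.11333/2⌋ = 2; lat ⌊6.55511/1⌋ = 6.
Subsquare: lon ⌊0.11333/0.0833333⌋ = 1 → b; lat ⌊0.55511/0.0416667⌋ = 13 → n.
Extended square: lon ⌊0.03000/0.00833333⌋ = 3; lat ⌊0.01344/0.00416667⌋ = 3.

PN26bn33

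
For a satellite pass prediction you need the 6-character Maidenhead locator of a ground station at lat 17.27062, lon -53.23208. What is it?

GK37jg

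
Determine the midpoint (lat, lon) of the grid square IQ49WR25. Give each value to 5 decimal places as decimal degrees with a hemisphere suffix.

79.73125° N, 10.14583° W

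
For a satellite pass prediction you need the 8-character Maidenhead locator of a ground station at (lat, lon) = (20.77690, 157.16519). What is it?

QL80ns96

Offset from 180°W / 90°S: lon 337.16519°, lat 110.77690°.
Field: lon ⌊337.16519/20⌋ = 16 → Q; lat ⌊110.77690/10⌋ = 11 → L.
Square: lon ⌊17.16519/2⌋ = 8; lat ⌊0.77690/1⌋ = 0.
Subsquare: lon ⌊1.16519/0.0833333⌋ = 13 → n; lat ⌊0.77690/0.0416667⌋ = 18 → s.
Extended square: lon ⌊0.08186/0.00833333⌋ = 9; lat ⌊0.02690/0.00416667⌋ = 6.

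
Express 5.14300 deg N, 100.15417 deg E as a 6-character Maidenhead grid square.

Offset from 180°W / 90°S: lon 280.1542°, lat 95.1430°.
Field (20°×10°, letters A–R): 280.1542/20 → 14 → O, 95.1430/10 → 9 → J; chars OJ.
Square (2°×1°, digits 0–9): 0.1542/2 → 0, 5.1430/1 → 5; chars 05.
Subsquare (5′×2.5′, letters a–x): 0.1542/0.0833333 → 1 → b, 0.1430/0.0416667 → 3 → d; chars bd.

OJ05bd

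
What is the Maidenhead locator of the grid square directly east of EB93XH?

FB03ah

Longitude subsquare x = 23; +1 → 24, wraps to 0 = a, carry into square.
Longitude square 9; +1 → 10, wraps to 0, carry into field.
Longitude field E = 4; +1 → 5 = F.
The latitude characters are unchanged.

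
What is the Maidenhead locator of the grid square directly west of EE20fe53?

Longitude extended square 5; −1 → 4.
The latitude characters are unchanged.

EE20fe43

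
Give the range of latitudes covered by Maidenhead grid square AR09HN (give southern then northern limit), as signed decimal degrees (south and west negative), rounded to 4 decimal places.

Field A=0, R=17: +0·20° lon, +17·10° lat → SW at lon -180°, lat 80°.
Square 0, 9: +0·2° lon, +9·1° lat → SW at lon -180°, lat 89°.
Subsquare h=7, n=13: +7·0.0833333° lon, +13·0.0416667° lat → SW at lon -179.417°, lat 89.5417°.
Cell spans 0.0833333° lon × 0.0416667° lat.
south 89.5417, north 89.5833.

89.5417, 89.5833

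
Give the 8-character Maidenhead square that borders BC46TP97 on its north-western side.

BC46tp88

Longitude extended square 9; −1 → 8.
Latitude extended square 7; +1 → 8.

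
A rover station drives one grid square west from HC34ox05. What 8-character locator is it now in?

HC34nx95

Longitude extended square 0; −1 → -1, wraps to 9, carry into subsquare.
Longitude subsquare o = 14; −1 → 13 = n.
The latitude characters are unchanged.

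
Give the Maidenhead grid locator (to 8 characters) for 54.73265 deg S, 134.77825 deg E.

Shift to the Maidenhead origin (180°W, 90°S): lon 314.77825, lat 35.26735.
Field (20°×10°, letters A–R): 314.77825/20 → 15 → P, 35.26735/10 → 3 → D; chars PD.
Square (2°×1°, digits 0–9): 14.77825/2 → 7, 5.26735/1 → 5; chars 75.
Subsquare (5′×2.5′, letters a–x): 0.77825/0.0833333 → 9 → j, 0.26735/0.0416667 → 6 → g; chars jg.
Extended square (30″×15″, digits 0–9): 0.02825/0.00833333 → 3, 0.01735/0.00416667 → 4; chars 34.

PD75jg34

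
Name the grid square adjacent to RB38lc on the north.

RB38ld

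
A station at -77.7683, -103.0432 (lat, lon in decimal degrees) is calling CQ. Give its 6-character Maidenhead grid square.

DB82lf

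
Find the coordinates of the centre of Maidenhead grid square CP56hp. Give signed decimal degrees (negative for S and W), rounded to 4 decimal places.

66.6458, -129.3750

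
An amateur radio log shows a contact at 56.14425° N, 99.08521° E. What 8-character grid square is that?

Add 180° to longitude and 90° to latitude: 279.08521, 146.14425.
Field (20°×10°, letters A–R): lon ⌊279.08521/20⌋ = 13 → N; lat ⌊146.14425/10⌋ = 14 → O.
Square (2°×1°, digits 0–9): lon ⌊19.08521/2⌋ = 9; lat ⌊6.14425/1⌋ = 6.
Subsquare (5′×2.5′, letters a–x): lon ⌊1.08521/0.0833333⌋ = 13 → n; lat ⌊0.14425/0.0416667⌋ = 3 → d.
Extended square (30″×15″, digits 0–9): lon ⌊0.00188/0.00833333⌋ = 0; lat ⌊0.01925/0.00416667⌋ = 4.

NO96nd04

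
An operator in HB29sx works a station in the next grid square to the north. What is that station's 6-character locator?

Latitude subsquare x = 23; +1 → 24, wraps to 0 = a, carry into square.
Latitude square 9; +1 → 10, wraps to 0, carry into field.
Latitude field B = 1; +1 → 2 = C.
The longitude characters are unchanged.

HC20sa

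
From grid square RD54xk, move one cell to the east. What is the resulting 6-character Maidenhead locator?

RD64ak

Longitude subsquare x = 23; +1 → 24, wraps to 0 = a, carry into square.
Longitude square 5; +1 → 6.
The latitude characters are unchanged.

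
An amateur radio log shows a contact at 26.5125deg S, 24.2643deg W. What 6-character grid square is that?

HG73ul

Offset from 180°W / 90°S: lon 155.7357°, lat 63.4875°.
Field (20°×10°, letters A–R): lon ⌊155.7357/20⌋ = 7 → H; lat ⌊63.4875/10⌋ = 6 → G.
Square (2°×1°, digits 0–9): lon ⌊15.7357/2⌋ = 7; lat ⌊3.4875/1⌋ = 3.
Subsquare (5′×2.5′, letters a–x): lon ⌊1.7357/0.0833333⌋ = 20 → u; lat ⌊0.4875/0.0416667⌋ = 11 → l.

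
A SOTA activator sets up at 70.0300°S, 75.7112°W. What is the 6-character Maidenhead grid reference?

FB29dx

Add 180° to longitude and 90° to latitude: 104.2888, 19.9700.
Field: lon ⌊104.2888/20⌋ = 5 → F; lat ⌊19.9700/10⌋ = 1 → B.
Square: lon ⌊4.2888/2⌋ = 2; lat ⌊9.9700/1⌋ = 9.
Subsquare: lon ⌊0.2888/0.0833333⌋ = 3 → d; lat ⌊0.9700/0.0416667⌋ = 23 → x.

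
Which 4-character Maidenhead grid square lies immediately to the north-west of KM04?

JM95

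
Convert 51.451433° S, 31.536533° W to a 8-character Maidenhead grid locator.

HD48fn51

Shift to the Maidenhead origin (180°W, 90°S): lon 148.46347, lat 38.54857.
Field: 148.46347/20 → 7 → H, 38.54857/10 → 3 → D; chars HD.
Square: 8.46347/2 → 4, 8.54857/1 → 8; chars 48.
Subsquare: 0.46347/0.0833333 → 5 → f, 0.54857/0.0416667 → 13 → n; chars fn.
Extended square: 0.04680/0.00833333 → 5, 0.00690/0.00416667 → 1; chars 51.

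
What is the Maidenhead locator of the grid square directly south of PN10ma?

PM19mx

Latitude subsquare a = 0; −1 → -1, wraps to 23 = x, carry into square.
Latitude square 0; −1 → -1, wraps to 9, carry into field.
Latitude field N = 13; −1 → 12 = M.
The longitude characters are unchanged.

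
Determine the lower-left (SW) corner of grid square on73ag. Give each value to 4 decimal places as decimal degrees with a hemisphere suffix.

43.2500° N, 114.0000° E

Field O=14, N=13: +14·20° lon, +13·10° lat → SW at lon 100°, lat 40°.
Square 7, 3: +7·2° lon, +3·1° lat → SW at lon 114°, lat 43°.
Subsquare a=0, g=6: +0·0.0833333° lon, +6·0.0416667° lat → SW at lon 114°, lat 43.25°.
latitude 43.2500° N, longitude 114.0000° E.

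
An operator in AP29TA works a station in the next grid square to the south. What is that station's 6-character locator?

Latitude subsquare a = 0; −1 → -1, wraps to 23 = x, carry into square.
Latitude square 9; −1 → 8.
The longitude characters are unchanged.

AP28tx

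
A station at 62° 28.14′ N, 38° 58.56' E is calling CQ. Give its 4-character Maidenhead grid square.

KP92

Offset from 180°W / 90°S: lon 218.98°, lat 152.47°.
Field: 218.98/20 → 10 → K, 152.47/10 → 15 → P; chars KP.
Square: 18.98/2 → 9, 2.47/1 → 2; chars 92.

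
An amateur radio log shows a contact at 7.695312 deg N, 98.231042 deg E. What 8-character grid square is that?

NJ97cq76

Shift to the Maidenhead origin (180°W, 90°S): lon 278.23104, lat 97.69531.
Field: 278.23104/20 → 13 → N, 97.69531/10 → 9 → J; chars NJ.
Square: 18.23104/2 → 9, 7.69531/1 → 7; chars 97.
Subsquare: 0.23104/0.0833333 → 2 → c, 0.69531/0.0416667 → 16 → q; chars cq.
Extended square: 0.06438/0.00833333 → 7, 0.02865/0.00416667 → 6; chars 76.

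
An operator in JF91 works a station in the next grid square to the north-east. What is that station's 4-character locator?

Longitude square 9; +1 → 10, wraps to 0, carry into field.
Longitude field J = 9; +1 → 10 = K.
Latitude square 1; +1 → 2.

KF02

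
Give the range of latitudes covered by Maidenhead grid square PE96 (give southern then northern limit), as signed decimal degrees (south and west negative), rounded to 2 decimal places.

-44.00, -43.00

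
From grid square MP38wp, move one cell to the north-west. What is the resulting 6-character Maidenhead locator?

Longitude subsquare w = 22; −1 → 21 = v.
Latitude subsquare p = 15; +1 → 16 = q.

MP38vq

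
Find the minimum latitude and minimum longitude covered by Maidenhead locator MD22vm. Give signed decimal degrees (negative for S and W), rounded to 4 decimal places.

-57.5000, 65.7500

Field M=12, D=3: +12·20° lon, +3·10° lat → SW at lon 60°, lat -60°.
Square 2, 2: +2·2° lon, +2·1° lat → SW at lon 64°, lat -58°.
Subsquare v=21, m=12: +21·0.0833333° lon, +12·0.0416667° lat → SW at lon 65.75°, lat -57.5°.
latitude -57.5000, longitude 65.7500.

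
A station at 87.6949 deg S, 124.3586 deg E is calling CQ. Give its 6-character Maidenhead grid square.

PA22eh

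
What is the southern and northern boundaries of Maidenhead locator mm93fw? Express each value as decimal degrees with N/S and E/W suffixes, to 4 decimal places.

Field M=12, M=12: +12·20° lon, +12·10° lat → SW at lon 60°, lat 30°.
Square 9, 3: +9·2° lon, +3·1° lat → SW at lon 78°, lat 33°.
Subsquare f=5, w=22: +5·0.0833333° lon, +22·0.0416667° lat → SW at lon 78.4167°, lat 33.9167°.
Cell spans 0.0833333° lon × 0.0416667° lat.
south 33.9167° N, north 33.9583° N.

33.9167° N, 33.9583° N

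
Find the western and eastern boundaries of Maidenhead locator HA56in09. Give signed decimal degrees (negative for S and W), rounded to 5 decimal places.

Field H=7, A=0: +7·20° lon, +0·10° lat → SW at lon -40°, lat -90°.
Square 5, 6: +5·2° lon, +6·1° lat → SW at lon -30°, lat -84°.
Subsquare i=8, n=13: +8·0.0833333° lon, +13·0.0416667° lat → SW at lon -29.3333°, lat -83.4583°.
Extended square 0, 9: +0·0.00833333° lon, +9·0.00416667° lat → SW at lon -29.3333°, lat -83.4208°.
Cell spans 0.00833333° lon × 0.00416667° lat.
west -29.33333, east -29.32500.

-29.33333, -29.32500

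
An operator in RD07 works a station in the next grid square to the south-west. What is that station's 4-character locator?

QD96

Longitude square 0; −1 → -1, wraps to 9, carry into field.
Longitude field R = 17; −1 → 16 = Q.
Latitude square 7; −1 → 6.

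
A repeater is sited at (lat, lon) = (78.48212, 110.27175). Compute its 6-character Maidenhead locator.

OQ58dl

Add 180° to longitude and 90° to latitude: 290.2717, 168.4821.
Field (20°×10°, letters A–R): lon ⌊290.2717/20⌋ = 14 → O; lat ⌊168.4821/10⌋ = 16 → Q.
Square (2°×1°, digits 0–9): lon ⌊10.2717/2⌋ = 5; lat ⌊8.4821/1⌋ = 8.
Subsquare (5′×2.5′, letters a–x): lon ⌊0.2717/0.0833333⌋ = 3 → d; lat ⌊0.4821/0.0416667⌋ = 11 → l.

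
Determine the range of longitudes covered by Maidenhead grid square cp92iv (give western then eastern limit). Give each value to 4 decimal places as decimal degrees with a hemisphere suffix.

121.3333° W, 121.2500° W

Field C=2, P=15: +2·20° lon, +15·10° lat → SW at lon -140°, lat 60°.
Square 9, 2: +9·2° lon, +2·1° lat → SW at lon -122°, lat 62°.
Subsquare i=8, v=21: +8·0.0833333° lon, +21·0.0416667° lat → SW at lon -121.333°, lat 62.875°.
Cell spans 0.0833333° lon × 0.0416667° lat.
west 121.3333° W, east 121.2500° W.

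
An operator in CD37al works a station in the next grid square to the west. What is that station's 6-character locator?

Longitude subsquare a = 0; −1 → -1, wraps to 23 = x, carry into square.
Longitude square 3; −1 → 2.
The latitude characters are unchanged.

CD27xl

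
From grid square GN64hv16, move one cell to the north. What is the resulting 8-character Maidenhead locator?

GN64hv17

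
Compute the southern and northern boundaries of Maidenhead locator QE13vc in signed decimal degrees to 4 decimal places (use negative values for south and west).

Field Q=16, E=4: +16·20° lon, +4·10° lat → SW at lon 140°, lat -50°.
Square 1, 3: +1·2° lon, +3·1° lat → SW at lon 142°, lat -47°.
Subsquare v=21, c=2: +21·0.0833333° lon, +2·0.0416667° lat → SW at lon 143.75°, lat -46.9167°.
Cell spans 0.0833333° lon × 0.0416667° lat.
south -46.9167, north -46.8750.

-46.9167, -46.8750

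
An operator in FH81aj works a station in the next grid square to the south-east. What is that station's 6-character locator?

FH81bi

Longitude subsquare a = 0; +1 → 1 = b.
Latitude subsquare j = 9; −1 → 8 = i.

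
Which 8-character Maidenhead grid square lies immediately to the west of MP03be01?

Longitude extended square 0; −1 → -1, wraps to 9, carry into subsquare.
Longitude subsquare b = 1; −1 → 0 = a.
The latitude characters are unchanged.

MP03ae91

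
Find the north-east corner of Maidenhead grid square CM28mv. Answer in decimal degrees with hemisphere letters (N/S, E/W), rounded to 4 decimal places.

Field C=2, M=12: +2·20° lon, +12·10° lat → SW at lon -140°, lat 30°.
Square 2, 8: +2·2° lon, +8·1° lat → SW at lon -136°, lat 38°.
Subsquare m=12, v=21: +12·0.0833333° lon, +21·0.0416667° lat → SW at lon -135°, lat 38.875°.
Cell spans 0.0833333° lon × 0.0416667° lat. NE corner is SW corner plus one full cell.
latitude 38.9167° N, longitude 134.9167° W.

38.9167° N, 134.9167° W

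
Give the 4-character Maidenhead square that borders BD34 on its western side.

BD24

Longitude square 3; −1 → 2.
The latitude characters are unchanged.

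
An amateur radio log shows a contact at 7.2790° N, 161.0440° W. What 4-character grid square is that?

AJ97

Shift to the Maidenhead origin (180°W, 90°S): lon 18.96, lat 97.28.
Field (20°×10°, letters A–R): 18.96/20 → 0 → A, 97.28/10 → 9 → J; chars AJ.
Square (2°×1°, digits 0–9): 18.96/2 → 9, 7.28/1 → 7; chars 97.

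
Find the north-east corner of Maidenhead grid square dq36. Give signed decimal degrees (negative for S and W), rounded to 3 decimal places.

77.000, -112.000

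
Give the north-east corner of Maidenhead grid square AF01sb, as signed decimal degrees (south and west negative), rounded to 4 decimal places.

-38.9167, -178.4167

Field A=0, F=5: +0·20° lon, +5·10° lat → SW at lon -180°, lat -40°.
Square 0, 1: +0·2° lon, +1·1° lat → SW at lon -180°, lat -39°.
Subsquare s=18, b=1: +18·0.0833333° lon, +1·0.0416667° lat → SW at lon -178.5°, lat -38.9583°.
Cell spans 0.0833333° lon × 0.0416667° lat. NE corner is SW corner plus one full cell.
latitude -38.9167, longitude -178.4167.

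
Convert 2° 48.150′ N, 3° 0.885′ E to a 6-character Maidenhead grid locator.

JJ12mt

Offset from 180°W / 90°S: lon 183.0147°, lat 92.8025°.
Field (20°×10°, letters A–R): lon ⌊183.0147/20⌋ = 9 → J; lat ⌊92.8025/10⌋ = 9 → J.
Square (2°×1°, digits 0–9): lon ⌊3.0147/2⌋ = 1; lat ⌊2.8025/1⌋ = 2.
Subsquare (5′×2.5′, letters a–x): lon ⌊1.0147/0.0833333⌋ = 12 → m; lat ⌊0.8025/0.0416667⌋ = 19 → t.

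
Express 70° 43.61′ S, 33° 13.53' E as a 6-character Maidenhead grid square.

Add 180° to longitude and 90° to latitude: 213.2255, 19.2732.
Field: 213.2255/20 → 10 → K, 19.2732/10 → 1 → B; chars KB.
Square: 13.2255/2 → 6, 9.2732/1 → 9; chars 69.
Subsquare: 1.2255/0.0833333 → 14 → o, 0.2732/0.0416667 → 6 → g; chars og.

KB69og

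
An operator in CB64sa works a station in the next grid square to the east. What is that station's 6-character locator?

CB64ta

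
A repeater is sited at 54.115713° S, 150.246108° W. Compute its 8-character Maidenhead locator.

BD45vv02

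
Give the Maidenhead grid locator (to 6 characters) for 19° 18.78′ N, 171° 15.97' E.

RK59ph

Offset from 180°W / 90°S: lon 351.2662°, lat 109.3130°.
Field: lon ⌊351.2662/20⌋ = 17 → R; lat ⌊109.3130/10⌋ = 10 → K.
Square: lon ⌊11.2662/2⌋ = 5; lat ⌊9.3130/1⌋ = 9.
Subsquare: lon ⌊1.2662/0.0833333⌋ = 15 → p; lat ⌊0.3130/0.0416667⌋ = 7 → h.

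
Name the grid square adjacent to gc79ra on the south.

Latitude subsquare a = 0; −1 → -1, wraps to 23 = x, carry into square.
Latitude square 9; −1 → 8.
The longitude characters are unchanged.

GC78rx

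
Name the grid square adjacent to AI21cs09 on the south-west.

AI21bs98

Longitude extended square 0; −1 → -1, wraps to 9, carry into subsquare.
Longitude subsquare c = 2; −1 → 1 = b.
Latitude extended square 9; −1 → 8.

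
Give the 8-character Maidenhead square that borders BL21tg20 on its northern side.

BL21tg21

Latitude extended square 0; +1 → 1.
The longitude characters are unchanged.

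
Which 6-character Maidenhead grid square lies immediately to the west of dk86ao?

DK76xo

Longitude subsquare a = 0; −1 → -1, wraps to 23 = x, carry into square.
Longitude square 8; −1 → 7.
The latitude characters are unchanged.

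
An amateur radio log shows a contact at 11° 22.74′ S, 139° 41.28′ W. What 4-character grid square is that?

Add 180° to longitude and 90° to latitude: 40.31, 78.62.
Field: lon ⌊40.31/20⌋ = 2 → C; lat ⌊78.62/10⌋ = 7 → H.
Square: lon ⌊0.31/2⌋ = 0; lat ⌊8.62/1⌋ = 8.

CH08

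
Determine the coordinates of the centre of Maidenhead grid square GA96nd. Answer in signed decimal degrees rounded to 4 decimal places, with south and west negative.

-83.8542, -40.8750

Field G=6, A=0: +6·20° lon, +0·10° lat → SW at lon -60°, lat -90°.
Square 9, 6: +9·2° lon, +6·1° lat → SW at lon -42°, lat -84°.
Subsquare n=13, d=3: +13·0.0833333° lon, +3·0.0416667° lat → SW at lon -40.9167°, lat -83.875°.
Cell spans 0.0833333° lon × 0.0416667° lat. Centre is SW corner plus half of each.
latitude -83.8542, longitude -40.8750.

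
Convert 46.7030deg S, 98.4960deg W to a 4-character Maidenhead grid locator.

Offset from 180°W / 90°S: lon 81.50°, lat 43.30°.
Field: lon ⌊81.50/20⌋ = 4 → E; lat ⌊43.30/10⌋ = 4 → E.
Square: lon ⌊1.50/2⌋ = 0; lat ⌊3.30/1⌋ = 3.

EE03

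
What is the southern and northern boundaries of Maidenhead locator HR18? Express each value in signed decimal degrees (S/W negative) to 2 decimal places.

Field H=7, R=17: +7·20° lon, +17·10° lat → SW at lon -40°, lat 80°.
Square 1, 8: +1·2° lon, +8·1° lat → SW at lon -38°, lat 88°.
Cell spans 2° lon × 1° lat.
south 88.00, north 89.00.

88.00, 89.00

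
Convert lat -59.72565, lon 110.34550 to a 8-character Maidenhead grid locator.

OD50eg15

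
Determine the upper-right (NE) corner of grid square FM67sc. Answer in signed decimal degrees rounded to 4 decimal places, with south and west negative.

Field F=5, M=12: +5·20° lon, +12·10° lat → SW at lon -80°, lat 30°.
Square 6, 7: +6·2° lon, +7·1° lat → SW at lon -68°, lat 37°.
Subsquare s=18, c=2: +18·0.0833333° lon, +2·0.0416667° lat → SW at lon -66.5°, lat 37.0833°.
Cell spans 0.0833333° lon × 0.0416667° lat. NE corner is SW corner plus one full cell.
latitude 37.1250, longitude -66.4167.

37.1250, -66.4167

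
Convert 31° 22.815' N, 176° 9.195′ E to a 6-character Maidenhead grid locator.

Offset from 180°W / 90°S: lon 356.1533°, lat 121.3803°.
Field: lon ⌊356.1533/20⌋ = 17 → R; lat ⌊121.3803/10⌋ = 12 → M.
Square: lon ⌊16.1533/2⌋ = 8; lat ⌊1.3803/1⌋ = 1.
Subsquare: lon ⌊0.1533/0.0833333⌋ = 1 → b; lat ⌊0.3803/0.0416667⌋ = 9 → j.

RM81bj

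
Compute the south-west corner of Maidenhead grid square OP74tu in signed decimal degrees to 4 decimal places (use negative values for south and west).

64.8333, 115.5833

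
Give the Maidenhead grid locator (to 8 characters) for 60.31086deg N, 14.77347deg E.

JP70jh24

Offset from 180°W / 90°S: lon 194.77347°, lat 150.31086°.
Field (20°×10°, letters A–R): lon ⌊194.77347/20⌋ = 9 → J; lat ⌊150.31086/10⌋ = 15 → P.
Square (2°×1°, digits 0–9): lon ⌊14.77347/2⌋ = 7; lat ⌊0.31086/1⌋ = 0.
Subsquare (5′×2.5′, letters a–x): lon ⌊0.77347/0.0833333⌋ = 9 → j; lat ⌊0.31086/0.0416667⌋ = 7 → h.
Extended square (30″×15″, digits 0–9): lon ⌊0.02347/0.00833333⌋ = 2; lat ⌊0.01919/0.00416667⌋ = 4.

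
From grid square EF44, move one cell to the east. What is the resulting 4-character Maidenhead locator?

Longitude square 4; +1 → 5.
The latitude characters are unchanged.

EF54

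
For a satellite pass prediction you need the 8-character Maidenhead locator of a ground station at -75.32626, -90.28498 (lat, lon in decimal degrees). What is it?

EB44uq51

Shift to the Maidenhead origin (180°W, 90°S): lon 89.71502, lat 14.67374.
Field (20°×10°, letters A–R): lon ⌊89.71502/20⌋ = 4 → E; lat ⌊14.67374/10⌋ = 1 → B.
Square (2°×1°, digits 0–9): lon ⌊9.71502/2⌋ = 4; lat ⌊4.67374/1⌋ = 4.
Subsquare (5′×2.5′, letters a–x): lon ⌊1.71502/0.0833333⌋ = 20 → u; lat ⌊0.67374/0.0416667⌋ = 16 → q.
Extended square (30″×15″, digits 0–9): lon ⌊0.04835/0.00833333⌋ = 5; lat ⌊0.00707/0.00416667⌋ = 1.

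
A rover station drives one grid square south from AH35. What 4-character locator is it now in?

Latitude square 5; −1 → 4.
The longitude characters are unchanged.

AH34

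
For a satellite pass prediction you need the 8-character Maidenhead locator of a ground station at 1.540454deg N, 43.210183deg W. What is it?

Add 180° to longitude and 90° to latitude: 136.78982, 91.54045.
Field: 136.78982/20 → 6 → G, 91.54045/10 → 9 → J; chars GJ.
Square: 16.78982/2 → 8, 1.54045/1 → 1; chars 81.
Subsquare: 0.78982/0.0833333 → 9 → j, 0.54045/0.0416667 → 12 → m; chars jm.
Extended square: 0.03982/0.00833333 → 4, 0.04045/0.00416667 → 9; chars 49.

GJ81jm49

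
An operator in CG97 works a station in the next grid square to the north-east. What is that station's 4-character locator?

DG08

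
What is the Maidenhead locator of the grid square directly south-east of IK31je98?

Longitude extended square 9; +1 → 10, wraps to 0, carry into subsquare.
Longitude subsquare j = 9; +1 → 10 = k.
Latitude extended square 8; −1 → 7.

IK31ke07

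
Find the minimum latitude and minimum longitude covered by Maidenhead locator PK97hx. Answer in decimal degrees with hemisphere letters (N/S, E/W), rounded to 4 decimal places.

17.9583° N, 138.5833° E

Field P=15, K=10: +15·20° lon, +10·10° lat → SW at lon 120°, lat 10°.
Square 9, 7: +9·2° lon, +7·1° lat → SW at lon 138°, lat 17°.
Subsquare h=7, x=23: +7·0.0833333° lon, +23·0.0416667° lat → SW at lon 138.583°, lat 17.9583°.
latitude 17.9583° N, longitude 138.5833° E.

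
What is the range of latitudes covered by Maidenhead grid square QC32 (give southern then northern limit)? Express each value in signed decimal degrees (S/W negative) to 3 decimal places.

-68.000, -67.000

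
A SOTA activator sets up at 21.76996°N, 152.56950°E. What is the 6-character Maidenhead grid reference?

QL61gs

Shift to the Maidenhead origin (180°W, 90°S): lon 332.5695, lat 111.7700.
Field: 332.5695/20 → 16 → Q, 111.7700/10 → 11 → L; chars QL.
Square: 12.5695/2 → 6, 1.7700/1 → 1; chars 61.
Subsquare: 0.5695/0.0833333 → 6 → g, 0.7700/0.0416667 → 18 → s; chars gs.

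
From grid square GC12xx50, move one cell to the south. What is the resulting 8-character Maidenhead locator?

GC12xw59

Latitude extended square 0; −1 → -1, wraps to 9, carry into subsquare.
Latitude subsquare x = 23; −1 → 22 = w.
The longitude characters are unchanged.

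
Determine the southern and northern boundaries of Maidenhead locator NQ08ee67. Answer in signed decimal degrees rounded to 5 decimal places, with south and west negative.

78.19583, 78.20000

Field N=13, Q=16: +13·20° lon, +16·10° lat → SW at lon 80°, lat 70°.
Square 0, 8: +0·2° lon, +8·1° lat → SW at lon 80°, lat 78°.
Subsquare e=4, e=4: +4·0.0833333° lon, +4·0.0416667° lat → SW at lon 80.3333°, lat 78.1667°.
Extended square 6, 7: +6·0.00833333° lon, +7·0.00416667° lat → SW at lon 80.3833°, lat 78.1958°.
Cell spans 0.00833333° lon × 0.00416667° lat.
south 78.19583, north 78.20000.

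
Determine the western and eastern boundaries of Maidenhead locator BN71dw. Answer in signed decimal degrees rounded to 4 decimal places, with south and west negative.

-145.7500, -145.6667

Field B=1, N=13: +1·20° lon, +13·10° lat → SW at lon -160°, lat 40°.
Square 7, 1: +7·2° lon, +1·1° lat → SW at lon -146°, lat 41°.
Subsquare d=3, w=22: +3·0.0833333° lon, +22·0.0416667° lat → SW at lon -145.75°, lat 41.9167°.
Cell spans 0.0833333° lon × 0.0416667° lat.
west -145.7500, east -145.6667.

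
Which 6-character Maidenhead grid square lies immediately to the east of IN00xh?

IN10ah

Longitude subsquare x = 23; +1 → 24, wraps to 0 = a, carry into square.
Longitude square 0; +1 → 1.
The latitude characters are unchanged.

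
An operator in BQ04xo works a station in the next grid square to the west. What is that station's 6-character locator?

Longitude subsquare x = 23; −1 → 22 = w.
The latitude characters are unchanged.

BQ04wo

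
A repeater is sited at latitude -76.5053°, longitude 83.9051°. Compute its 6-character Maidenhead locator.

Add 180° to longitude and 90° to latitude: 263.9051, 13.4947.
Field (20°×10°, letters A–R): 263.9051/20 → 13 → N, 13.4947/10 → 1 → B; chars NB.
Square (2°×1°, digits 0–9): 3.9051/2 → 1, 3.4947/1 → 3; chars 13.
Subsquare (5′×2.5′, letters a–x): 1.9051/0.0833333 → 22 → w, 0.4947/0.0416667 → 11 → l; chars wl.

NB13wl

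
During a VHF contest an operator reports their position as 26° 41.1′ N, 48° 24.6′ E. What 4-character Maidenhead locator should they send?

Shift to the Maidenhead origin (180°W, 90°S): lon 228.41, lat 116.69.
Field: 228.41/20 → 11 → L, 116.69/10 → 11 → L; chars LL.
Square: 8.41/2 → 4, 6.69/1 → 6; chars 46.

LL46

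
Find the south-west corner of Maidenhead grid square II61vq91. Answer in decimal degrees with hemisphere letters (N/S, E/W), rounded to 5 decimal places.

8.32917° S, 6.17500° W

Field I=8, I=8: +8·20° lon, +8·10° lat → SW at lon -20°, lat -10°.
Square 6, 1: +6·2° lon, +1·1° lat → SW at lon -8°, lat -9°.
Subsquare v=21, q=16: +21·0.0833333° lon, +16·0.0416667° lat → SW at lon -6.25°, lat -8.33333°.
Extended square 9, 1: +9·0.00833333° lon, +1·0.00416667° lat → SW at lon -6.175°, lat -8.32917°.
latitude 8.32917° S, longitude 6.17500° W.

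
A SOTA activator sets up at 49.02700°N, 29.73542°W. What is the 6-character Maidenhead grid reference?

HN59da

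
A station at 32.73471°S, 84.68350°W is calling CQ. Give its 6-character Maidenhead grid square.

EF77pg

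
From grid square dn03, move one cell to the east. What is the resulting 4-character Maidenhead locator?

Longitude square 0; +1 → 1.
The latitude characters are unchanged.

DN13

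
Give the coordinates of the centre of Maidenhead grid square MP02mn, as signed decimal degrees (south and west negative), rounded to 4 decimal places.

62.5625, 61.0417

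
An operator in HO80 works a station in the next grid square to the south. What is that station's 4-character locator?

HN89

Latitude square 0; −1 → -1, wraps to 9, carry into field.
Latitude field O = 14; −1 → 13 = N.
The longitude characters are unchanged.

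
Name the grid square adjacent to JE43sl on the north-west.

Longitude subsquare s = 18; −1 → 17 = r.
Latitude subsquare l = 11; +1 → 12 = m.

JE43rm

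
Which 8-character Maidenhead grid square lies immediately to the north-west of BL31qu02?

BL31pu93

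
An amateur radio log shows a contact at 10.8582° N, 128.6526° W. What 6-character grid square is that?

CK50qu

Offset from 180°W / 90°S: lon 51.3474°, lat 100.8582°.
Field (20°×10°, letters A–R): lon ⌊51.3474/20⌋ = 2 → C; lat ⌊100.8582/10⌋ = 10 → K.
Square (2°×1°, digits 0–9): lon ⌊11.3474/2⌋ = 5; lat ⌊0.8582/1⌋ = 0.
Subsquare (5′×2.5′, letters a–x): lon ⌊1.3474/0.0833333⌋ = 16 → q; lat ⌊0.8582/0.0416667⌋ = 20 → u.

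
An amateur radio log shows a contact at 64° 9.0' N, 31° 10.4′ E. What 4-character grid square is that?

KP54

Offset from 180°W / 90°S: lon 211.17°, lat 154.15°.
Field (20°×10°, letters A–R): lon ⌊211.17/20⌋ = 10 → K; lat ⌊154.15/10⌋ = 15 → P.
Square (2°×1°, digits 0–9): lon ⌊11.17/2⌋ = 5; lat ⌊4.15/1⌋ = 4.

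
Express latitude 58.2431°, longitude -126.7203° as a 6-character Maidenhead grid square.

CO68pf

Offset from 180°W / 90°S: lon 53.2797°, lat 148.2431°.
Field: 53.2797/20 → 2 → C, 148.2431/10 → 14 → O; chars CO.
Square: 13.2797/2 → 6, 8.2431/1 → 8; chars 68.
Subsquare: 1.2797/0.0833333 → 15 → p, 0.2431/0.0416667 → 5 → f; chars pf.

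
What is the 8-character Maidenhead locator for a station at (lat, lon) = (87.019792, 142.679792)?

Offset from 180°W / 90°S: lon 322.67979°, lat 177.01979°.
Field: 322.67979/20 → 16 → Q, 177.01979/10 → 17 → R; chars QR.
Square: 2.67979/2 → 1, 7.01979/1 → 7; chars 17.
Subsquare: 0.67979/0.0833333 → 8 → i, 0.01979/0.0416667 → 0 → a; chars ia.
Extended square: 0.01313/0.00833333 → 1, 0.01979/0.00416667 → 4; chars 14.

QR17ia14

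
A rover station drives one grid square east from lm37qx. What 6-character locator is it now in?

LM37rx

Longitude subsquare q = 16; +1 → 17 = r.
The latitude characters are unchanged.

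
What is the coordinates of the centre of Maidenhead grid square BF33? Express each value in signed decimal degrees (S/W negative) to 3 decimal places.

-36.500, -153.000

Field B=1, F=5: +1·20° lon, +5·10° lat → SW at lon -160°, lat -40°.
Square 3, 3: +3·2° lon, +3·1° lat → SW at lon -154°, lat -37°.
Cell spans 2° lon × 1° lat. Centre is SW corner plus half of each.
latitude -36.500, longitude -153.000.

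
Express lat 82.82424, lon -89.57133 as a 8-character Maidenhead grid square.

ER52ft17

Add 180° to longitude and 90° to latitude: 90.42867, 172.82424.
Field: lon ⌊90.42867/20⌋ = 4 → E; lat ⌊172.82424/10⌋ = 17 → R.
Square: lon ⌊10.42867/2⌋ = 5; lat ⌊2.82424/1⌋ = 2.
Subsquare: lon ⌊0.42867/0.0833333⌋ = 5 → f; lat ⌊0.82424/0.0416667⌋ = 19 → t.
Extended square: lon ⌊0.01200/0.00833333⌋ = 1; lat ⌊0.03257/0.00416667⌋ = 7.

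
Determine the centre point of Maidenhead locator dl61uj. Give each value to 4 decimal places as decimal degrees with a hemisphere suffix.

Field D=3, L=11: +3·20° lon, +11·10° lat → SW at lon -120°, lat 20°.
Square 6, 1: +6·2° lon, +1·1° lat → SW at lon -108°, lat 21°.
Subsquare u=20, j=9: +20·0.0833333° lon, +9·0.0416667° lat → SW at lon -106.333°, lat 21.375°.
Cell spans 0.0833333° lon × 0.0416667° lat. Centre is SW corner plus half of each.
latitude 21.3958° N, longitude 106.2917° W.

21.3958° N, 106.2917° W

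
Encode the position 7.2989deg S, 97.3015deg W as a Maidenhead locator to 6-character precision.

Add 180° to longitude and 90° to latitude: 82.6985, 82.7011.
Field (20°×10°, letters A–R): lon ⌊82.6985/20⌋ = 4 → E; lat ⌊82.7011/10⌋ = 8 → I.
Square (2°×1°, digits 0–9): lon ⌊2.6985/2⌋ = 1; lat ⌊2.7011/1⌋ = 2.
Subsquare (5′×2.5′, letters a–x): lon ⌊0.6985/0.0833333⌋ = 8 → i; lat ⌊0.7011/0.0416667⌋ = 16 → q.

EI12iq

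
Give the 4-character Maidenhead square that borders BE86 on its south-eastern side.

BE95

Longitude square 8; +1 → 9.
Latitude square 6; −1 → 5.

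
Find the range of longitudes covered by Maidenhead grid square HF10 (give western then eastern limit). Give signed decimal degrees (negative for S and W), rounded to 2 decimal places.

-38.00, -36.00

Field H=7, F=5: +7·20° lon, +5·10° lat → SW at lon -40°, lat -40°.
Square 1, 0: +1·2° lon, +0·1° lat → SW at lon -38°, lat -40°.
Cell spans 2° lon × 1° lat.
west -38.00, east -36.00.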